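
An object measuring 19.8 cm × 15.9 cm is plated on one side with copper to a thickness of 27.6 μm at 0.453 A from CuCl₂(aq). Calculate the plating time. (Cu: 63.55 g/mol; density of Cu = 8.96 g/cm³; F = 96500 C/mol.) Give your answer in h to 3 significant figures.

Plated area = 19.8 × 15.9 = 314.8 cm²
Volume = 314.8 × 27.6×10⁻⁴ cm = 0.8688 cm³
m(Cu) = 0.8688 × 8.96 = 7.784 g
n(Cu) = 7.784 / 63.55 = 0.1225 mol; n(e⁻) = 2 × 0.1225 = 0.2450 mol
Q = 0.2450 × 96500 = 23640 C
t = 23640 / 0.453 = 52190 s = 14.5 h

14.5 h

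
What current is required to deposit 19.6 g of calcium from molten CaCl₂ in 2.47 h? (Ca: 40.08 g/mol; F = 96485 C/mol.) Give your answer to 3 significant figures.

10.6 A

n(Ca) = 19.6 / 40.08 = 0.4890 mol
Ca²⁺ + 2e⁻ → Ca, so n(e⁻) = 2 × 0.4890 = 0.9780 mol
Q = 0.9780 × 96485 = 94360 C
I = Q / t = 94360 / 8892 s = 10.6 A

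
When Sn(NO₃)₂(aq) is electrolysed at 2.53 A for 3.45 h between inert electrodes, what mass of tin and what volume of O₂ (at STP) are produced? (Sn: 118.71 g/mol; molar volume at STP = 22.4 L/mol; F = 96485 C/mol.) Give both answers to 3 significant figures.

19.3 g Sn; 1.82 L O₂

Q = 2.53 × 12420 = 31420 C; n(e⁻) = 31420 / 96485 = 0.3256 mol
Cathode: Sn²⁺ + 2e⁻ → Sn → n(Sn) = 0.3256/2 = 0.1628 mol → 19.3 g
Anode: 2H₂O → O₂ + 4H⁺ + 4e⁻ → n(O₂) = 0.3256/4 = 0.08140 mol → 1.82 L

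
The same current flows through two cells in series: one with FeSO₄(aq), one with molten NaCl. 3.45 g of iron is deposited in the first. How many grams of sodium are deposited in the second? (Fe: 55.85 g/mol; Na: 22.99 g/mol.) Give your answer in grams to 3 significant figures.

2.84 g

n(Fe) = 3.45 / 55.85 = 0.06177 mol
Fe²⁺ + 2e⁻ → Fe, so n(e⁻) = 2 × 0.06177 = 0.1235 mol
Since the cells are in series, n(e⁻) in the Na cell is also 0.1235 mol.
Na⁺ + e⁻ → Na, so n(Na) = 0.1235 mol
m(Na) = 0.1235 × 22.99 = 2.84 g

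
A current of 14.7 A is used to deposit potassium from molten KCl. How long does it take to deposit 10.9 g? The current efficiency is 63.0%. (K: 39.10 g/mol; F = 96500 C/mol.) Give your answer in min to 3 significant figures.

48.4 min

n(K) = 10.9 / 39.10 = 0.2788 mol
K⁺ + e⁻ → K, so n(e⁻) = 0.2788 mol
Q = 0.2788 × 96500 / 0.630 = 42710 C
t = Q / I = 42710 / 14.7 = 2905 s = 48.4 min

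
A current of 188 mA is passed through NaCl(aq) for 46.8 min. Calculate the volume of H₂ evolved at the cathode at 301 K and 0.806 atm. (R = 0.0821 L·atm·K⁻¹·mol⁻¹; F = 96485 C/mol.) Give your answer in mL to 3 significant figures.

Charge passed = 0.188 × 2808 = 527.9 C
n(e⁻) = 527.9 / 96485 = 0.005471 mol
2H⁺ + 2e⁻ → H₂, so n(H₂) = 0.005471 / 2 = 0.002736 mol
V = nRT/P = 0.002736 × 0.0821 × 301 / 0.806 = 0.08389 L
= 83.9 mL

83.9 mL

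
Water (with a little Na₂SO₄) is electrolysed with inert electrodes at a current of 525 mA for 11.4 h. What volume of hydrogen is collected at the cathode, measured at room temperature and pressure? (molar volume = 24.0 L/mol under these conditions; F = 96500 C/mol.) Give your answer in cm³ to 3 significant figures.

Q = 0.525 A × 41040 s = 21550 C
n(e⁻) = Q/F = 21550/96500 = 0.2233 mol
2H⁺ + 2e⁻ → H₂, so n(H₂) = 0.2233 / 2 = 0.1117 mol
V = 0.1117 × 24.0 = 2.681 L
= 2680 cm³

2680 cm³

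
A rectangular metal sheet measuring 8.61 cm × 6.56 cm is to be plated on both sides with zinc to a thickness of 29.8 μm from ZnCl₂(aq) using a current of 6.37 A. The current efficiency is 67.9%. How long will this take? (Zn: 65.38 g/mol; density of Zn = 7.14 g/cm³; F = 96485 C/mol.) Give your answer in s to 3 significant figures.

Plated area = 2 × 8.61 × 6.56 = 113.0 cm²
Volume = 113.0 × 29.8×10⁻⁴ cm = 0.3367 cm³
m(Zn) = 0.3367 × 7.14 = 2.404 g
n(Zn) = 2.404 / 65.38 = 0.03677 mol; n(e⁻) = 2 × 0.03677 = 0.07354 mol
Q = 0.07354 × 96485 / 0.679 = 10450 C
t = 10450 / 6.37 = 1641 s

1640 s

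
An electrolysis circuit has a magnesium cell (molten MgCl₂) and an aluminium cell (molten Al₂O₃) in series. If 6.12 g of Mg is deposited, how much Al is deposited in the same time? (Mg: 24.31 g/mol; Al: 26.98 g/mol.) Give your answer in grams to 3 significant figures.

n(Mg) = 6.12 / 24.31 = 0.2517 mol
Mg²⁺ + 2e⁻ → Mg, so n(e⁻) = 2 × 0.2517 = 0.5034 mol
In series, the same 0.5034 mol of electrons flows through the second cell.
Al³⁺ + 3e⁻ → Al, so n(Al) = 0.5034 / 3 = 0.1678 mol
m(Al) = 0.1678 × 26.98 = 4.53 g

4.53 g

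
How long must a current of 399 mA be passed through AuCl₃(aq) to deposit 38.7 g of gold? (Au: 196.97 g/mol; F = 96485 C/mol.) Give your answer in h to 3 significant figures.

n(Au) = 38.7 / 196.97 = 0.1965 mol
Au³⁺ + 3e⁻ → Au, so n(e⁻) = 3 × 0.1965 = 0.5895 mol
Q = 0.5895 × 96485 = 56880 C
t = Q / I = 56880 / 0.399 = 1.426×10^5 s = 39.6 h

39.6 h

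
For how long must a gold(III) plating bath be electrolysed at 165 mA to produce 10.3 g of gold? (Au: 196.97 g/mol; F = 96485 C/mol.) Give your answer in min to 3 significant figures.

n(Au) = 10.3 / 196.97 = 0.05229 mol
Au³⁺ + 3e⁻ → Au, so n(e⁻) = 3 × 0.05229 = 0.1569 mol
Q = 0.1569 × 96485 = 15140 C
t = Q / I = 15140 / 0.165 = 91760 s = 1530 min

1530 min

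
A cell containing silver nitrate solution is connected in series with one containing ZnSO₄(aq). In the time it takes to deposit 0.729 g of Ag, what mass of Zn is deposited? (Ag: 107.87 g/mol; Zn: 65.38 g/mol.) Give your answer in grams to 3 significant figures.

n(Ag) = 0.729 / 107.87 = 0.006758 mol
Ag⁺ + e⁻ → Ag, so n(e⁻) = 0.006758 mol
Same current for the same time ⇒ same n(e⁻) = 0.006758 mol in both cells.
Zn²⁺ + 2e⁻ → Zn, so n(Zn) = 0.006758 / 2 = 0.003379 mol
m(Zn) = 0.003379 × 65.38 = 0.221 g

0.221 g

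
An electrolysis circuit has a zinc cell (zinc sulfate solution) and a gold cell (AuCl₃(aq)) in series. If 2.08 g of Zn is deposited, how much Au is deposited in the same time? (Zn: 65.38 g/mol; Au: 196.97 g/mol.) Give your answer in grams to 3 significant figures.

4.18 g

n(Zn) = 2.08 / 65.38 = 0.03181 mol
Zn²⁺ + 2e⁻ → Zn, so n(e⁻) = 2 × 0.03181 = 0.06362 mol
Since the cells are in series, n(e⁻) in the Au cell is also 0.06362 mol.
Au³⁺ + 3e⁻ → Au, so n(Au) = 0.06362 / 3 = 0.02121 mol
m(Au) = 0.02121 × 196.97 = 4.18 g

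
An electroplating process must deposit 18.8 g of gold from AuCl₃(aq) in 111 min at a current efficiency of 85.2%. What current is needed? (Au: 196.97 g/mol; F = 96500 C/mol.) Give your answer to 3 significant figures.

n(Au) = 18.8 / 196.97 = 0.09545 mol
Au³⁺ + 3e⁻ → Au, so n(e⁻) = 3 × 0.09545 = 0.2864 mol
Q = 0.2864 × 96500 / 0.852 = 32440 C
I = Q / t = 32440 / 6660 s = 4.87 A

4.87 A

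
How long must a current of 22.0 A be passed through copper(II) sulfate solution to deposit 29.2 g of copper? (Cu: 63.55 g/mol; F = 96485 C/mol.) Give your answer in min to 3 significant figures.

67.2 min

n(Cu) = 29.2 / 63.55 = 0.4595 mol
Cu²⁺ + 2e⁻ → Cu, so n(e⁻) = 2 × 0.4595 = 0.9190 mol
Q = 0.9190 × 96485 = 88670 C
t = Q / I = 88670 / 22.0 = 4030 s = 67.2 min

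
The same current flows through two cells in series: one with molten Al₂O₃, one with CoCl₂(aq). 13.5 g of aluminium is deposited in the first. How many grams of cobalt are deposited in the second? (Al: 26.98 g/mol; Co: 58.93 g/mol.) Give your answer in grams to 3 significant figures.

n(Al) = 13.5 / 26.98 = 0.5004 mol
Al³⁺ + 3e⁻ → Al, so n(e⁻) = 3 × 0.5004 = 1.501 mol
In series, the same 1.501 mol of electrons flows through the second cell.
Co²⁺ + 2e⁻ → Co, so n(Co) = 1.501 / 2 = 0.7505 mol
m(Co) = 0.7505 × 58.93 = 44.2 g

44.2 g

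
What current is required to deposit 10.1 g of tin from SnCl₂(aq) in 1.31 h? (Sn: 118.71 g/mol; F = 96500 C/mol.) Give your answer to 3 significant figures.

n(Sn) = 10.1 / 118.71 = 0.08508 mol
Sn²⁺ + 2e⁻ → Sn, so n(e⁻) = 2 × 0.08508 = 0.1702 mol
Q = 0.1702 × 96500 = 16420 C
I = Q / t = 16420 / 4716 s = 3.48 A

3.48 A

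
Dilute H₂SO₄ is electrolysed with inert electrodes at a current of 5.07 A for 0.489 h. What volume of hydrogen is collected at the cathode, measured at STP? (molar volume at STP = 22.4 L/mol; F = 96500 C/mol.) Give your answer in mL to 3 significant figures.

Charge passed = 5.07 × 1760.4 = 8925 C
Moles of electrons = 8925 / 96500 = 0.09249 mol
2H⁺ + 2e⁻ → H₂, so n(H₂) = 0.09249 / 2 = 0.04625 mol
V = 0.04625 × 22.4 = 1.036 L
= 1040 mL

1040 mL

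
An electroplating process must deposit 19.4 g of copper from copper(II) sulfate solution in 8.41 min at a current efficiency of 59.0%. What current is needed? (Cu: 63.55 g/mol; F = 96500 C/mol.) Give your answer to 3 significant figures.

n(Cu) = 19.4 / 63.55 = 0.3053 mol
Cu²⁺ + 2e⁻ → Cu, so n(e⁻) = 2 × 0.3053 = 0.6106 mol
Q = 0.6106 × 96500 / 0.590 = 99870 C
I = Q / t = 99870 / 504.6 s = 198 A

198 A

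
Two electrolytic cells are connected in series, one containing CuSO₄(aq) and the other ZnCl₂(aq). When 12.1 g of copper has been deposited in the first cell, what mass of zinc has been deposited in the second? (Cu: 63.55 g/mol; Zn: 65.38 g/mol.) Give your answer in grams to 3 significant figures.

12.4 g

n(Cu) = 12.1 / 63.55 = 0.1904 mol
Cu²⁺ + 2e⁻ → Cu, so n(e⁻) = 2 × 0.1904 = 0.3808 mol
The cells are in series, so the same charge (and hence the same n(e⁻) = 0.3808 mol) passes through both.
Zn²⁺ + 2e⁻ → Zn, so n(Zn) = 0.3808 / 2 = 0.1904 mol
m(Zn) = 0.1904 × 65.38 = 12.4 g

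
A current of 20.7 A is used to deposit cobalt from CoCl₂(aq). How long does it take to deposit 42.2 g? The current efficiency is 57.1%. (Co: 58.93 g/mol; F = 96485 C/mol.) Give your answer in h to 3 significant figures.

3.25 h

n(Co) = 42.2 / 58.93 = 0.7161 mol
Co²⁺ + 2e⁻ → Co, so n(e⁻) = 2 × 0.7161 = 1.432 mol
Q = 1.432 × 96485 / 0.571 = 2.420×10^5 C
t = Q / I = 2.420×10^5 / 20.7 = 11690 s = 3.25 h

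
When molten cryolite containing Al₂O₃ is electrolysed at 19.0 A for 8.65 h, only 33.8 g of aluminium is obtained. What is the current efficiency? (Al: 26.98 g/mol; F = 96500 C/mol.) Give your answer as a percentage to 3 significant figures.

61.3%

Q = 19.0 × 31140 = 5.917×10^5 C
n(e⁻) = 5.917×10^5 / 96500 = 6.132 mol
Al³⁺ + 3e⁻ → Al, so theoretical n(Al) = 2.044 mol → 55.15 g
Efficiency = 33.8 / 55.15 = 0.6129 = 61.3%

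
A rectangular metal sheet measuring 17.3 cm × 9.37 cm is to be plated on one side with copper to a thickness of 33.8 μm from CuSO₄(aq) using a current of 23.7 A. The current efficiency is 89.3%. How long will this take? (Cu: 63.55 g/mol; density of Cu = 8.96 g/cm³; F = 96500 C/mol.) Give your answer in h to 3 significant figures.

Plated area = 17.3 × 9.37 = 162.1 cm²
Volume = 162.1 × 33.8×10⁻⁴ cm = 0.5479 cm³
m(Cu) = 0.5479 × 8.96 = 4.909 g
n(Cu) = 4.909 / 63.55 = 0.07725 mol; n(e⁻) = 2 × 0.07725 = 0.1545 mol
Q = 0.1545 × 96500 / 0.893 = 16700 C
t = 16700 / 23.7 = 704.6 s = 0.196 h

0.196 h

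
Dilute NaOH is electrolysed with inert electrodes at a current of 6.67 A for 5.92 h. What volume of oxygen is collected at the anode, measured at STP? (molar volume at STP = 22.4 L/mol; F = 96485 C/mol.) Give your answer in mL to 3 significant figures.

Charge passed = 6.67 × 21312 = 1.422×10^5 C
n(e⁻) = Q/F = 1.422×10^5/96485 = 1.474 mol
2H₂O → O₂ + 4H⁺ + 4e⁻, so n(O₂) = 1.474 / 4 = 0.3685 mol
V = 0.3685 × 22.4 = 8.254 L
= 8250 mL

8250 mL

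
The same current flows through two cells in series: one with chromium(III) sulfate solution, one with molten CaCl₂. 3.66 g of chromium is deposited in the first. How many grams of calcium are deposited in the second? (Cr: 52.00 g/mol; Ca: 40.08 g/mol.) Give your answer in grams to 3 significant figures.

n(Cr) = 3.66 / 52.00 = 0.07038 mol
Cr³⁺ + 3e⁻ → Cr, so n(e⁻) = 3 × 0.07038 = 0.2111 mol
Same current for the same time ⇒ same n(e⁻) = 0.2111 mol in both cells.
Ca²⁺ + 2e⁻ → Ca, so n(Ca) = 0.2111 / 2 = 0.1056 mol
m(Ca) = 0.1056 × 40.08 = 4.23 g

4.23 g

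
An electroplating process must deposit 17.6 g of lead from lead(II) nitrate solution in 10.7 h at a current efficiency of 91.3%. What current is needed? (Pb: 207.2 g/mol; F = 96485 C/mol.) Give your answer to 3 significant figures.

n(Pb) = 17.6 / 207.2 = 0.08494 mol
Pb²⁺ + 2e⁻ → Pb, so n(e⁻) = 2 × 0.08494 = 0.1699 mol
Q = 0.1699 × 96485 / 0.913 = 17950 C
I = Q / t = 17950 / 38520 s = 0.466 A

0.466 A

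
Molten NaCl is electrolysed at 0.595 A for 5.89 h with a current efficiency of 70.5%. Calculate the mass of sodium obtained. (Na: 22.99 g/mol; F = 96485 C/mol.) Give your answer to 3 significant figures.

2.12 g

Q = 0.595 × 21204 = 12620 C
n(e⁻) = 12620 / 96485 = 0.1308 mol
Na⁺ + e⁻ → Na, so theoretical m(Na) = 0.1308 × 22.99 = 3.007 g
Actual mass = 70.5% × 3.007 = 2.12 g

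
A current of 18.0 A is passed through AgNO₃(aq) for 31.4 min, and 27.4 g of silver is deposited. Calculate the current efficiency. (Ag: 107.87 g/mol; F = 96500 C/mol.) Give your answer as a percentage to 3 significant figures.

Q = 18.0 × 1884 = 33910 C
n(e⁻) = 33910 / 96500 = 0.3514 mol
Ag⁺ + e⁻ → Ag, so theoretical n(Ag) = 0.3514 mol → 37.91 g
Efficiency = 27.4 / 37.91 = 0.7228 = 72.3%

72.3%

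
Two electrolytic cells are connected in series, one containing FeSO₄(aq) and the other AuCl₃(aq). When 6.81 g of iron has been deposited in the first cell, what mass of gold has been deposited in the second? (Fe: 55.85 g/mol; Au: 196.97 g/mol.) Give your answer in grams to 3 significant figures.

16.0 g

n(Fe) = 6.81 / 55.85 = 0.1219 mol
Fe²⁺ + 2e⁻ → Fe, so n(e⁻) = 2 × 0.1219 = 0.2438 mol
The cells are in series, so the same charge (and hence the same n(e⁻) = 0.2438 mol) passes through both.
Au³⁺ + 3e⁻ → Au, so n(Au) = 0.2438 / 3 = 0.08127 mol
m(Au) = 0.08127 × 196.97 = 16.0 g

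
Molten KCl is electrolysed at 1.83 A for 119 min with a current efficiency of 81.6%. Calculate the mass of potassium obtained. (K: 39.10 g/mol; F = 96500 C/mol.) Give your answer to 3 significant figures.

Q = 1.83 × 7140 = 13070 C
n(e⁻) = 13070 / 96500 = 0.1354 mol
K⁺ + e⁻ → K, so theoretical m(K) = 0.1354 × 39.10 = 5.294 g
Actual mass = 81.6% × 5.294 = 4.32 g

4.32 g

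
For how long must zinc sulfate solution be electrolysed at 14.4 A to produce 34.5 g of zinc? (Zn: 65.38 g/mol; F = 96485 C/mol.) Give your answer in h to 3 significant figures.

n(Zn) = 34.5 / 65.38 = 0.5277 mol
Zn²⁺ + 2e⁻ → Zn, so n(e⁻) = 2 × 0.5277 = 1.055 mol
Q = 1.055 × 96485 = 1.018×10^5 C
t = Q / I = 1.018×10^5 / 14.4 = 7069 s = 1.96 h

1.96 h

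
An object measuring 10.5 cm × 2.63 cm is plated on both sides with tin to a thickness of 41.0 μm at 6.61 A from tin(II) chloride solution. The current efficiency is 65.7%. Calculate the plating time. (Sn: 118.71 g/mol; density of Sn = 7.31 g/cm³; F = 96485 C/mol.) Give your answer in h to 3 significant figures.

Plated area = 2 × 10.5 × 2.63 = 55.23 cm²
Volume = 55.23 × 41.0×10⁻⁴ cm = 0.2264 cm³
m(Sn) = 0.2264 × 7.31 = 1.655 g
n(Sn) = 1.655 / 118.71 = 0.01394 mol; n(e⁻) = 2 × 0.01394 = 0.02788 mol
Q = 0.02788 × 96485 / 0.657 = 4094 C
t = 4094 / 6.61 = 619.4 s = 0.172 h

0.172 h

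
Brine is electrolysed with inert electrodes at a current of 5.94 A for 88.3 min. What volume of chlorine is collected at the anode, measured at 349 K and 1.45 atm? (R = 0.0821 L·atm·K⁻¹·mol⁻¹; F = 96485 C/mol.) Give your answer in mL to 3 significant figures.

Q = 5.94 A × 5298 s = 31470 C
n(e⁻) = 31470 / 96485 = 0.3262 mol
2Cl⁻ → Cl₂ + 2e⁻, so n(Cl₂) = 0.3262 / 2 = 0.1631 mol
V = nRT/P = 0.1631 × 0.0821 × 349 / 1.45 = 3.223 L
= 3220 mL

3220 mL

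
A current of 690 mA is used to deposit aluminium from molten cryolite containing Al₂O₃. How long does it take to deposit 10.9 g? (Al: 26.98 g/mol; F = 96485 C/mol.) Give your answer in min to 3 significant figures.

n(Al) = 10.9 / 26.98 = 0.4040 mol
Al³⁺ + 3e⁻ → Al, so n(e⁻) = 3 × 0.4040 = 1.212 mol
Q = 1.212 × 96485 = 1.169×10^5 C
t = Q / I = 1.169×10^5 / 0.690 = 1.694×10^5 s = 2820 min

2820 min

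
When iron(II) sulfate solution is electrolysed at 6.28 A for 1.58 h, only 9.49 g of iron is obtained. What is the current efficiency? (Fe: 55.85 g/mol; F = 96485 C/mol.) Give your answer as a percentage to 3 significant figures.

91.8%

Q = 6.28 × 5688 = 35720 C
n(e⁻) = 35720 / 96485 = 0.3702 mol
Fe²⁺ + 2e⁻ → Fe, so theoretical n(Fe) = 0.1851 mol → 10.34 g
Efficiency = 9.49 / 10.34 = 0.9178 = 91.8%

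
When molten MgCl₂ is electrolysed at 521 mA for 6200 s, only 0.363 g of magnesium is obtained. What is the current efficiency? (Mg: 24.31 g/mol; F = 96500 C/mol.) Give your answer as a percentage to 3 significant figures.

Q = 0.521 × 6200 = 3230 C
n(e⁻) = 3230 / 96500 = 0.03347 mol
Mg²⁺ + 2e⁻ → Mg, so theoretical n(Mg) = 0.01674 mol → 0.4069 g
Efficiency = 0.363 / 0.4069 = 0.8921 = 89.2%

89.2%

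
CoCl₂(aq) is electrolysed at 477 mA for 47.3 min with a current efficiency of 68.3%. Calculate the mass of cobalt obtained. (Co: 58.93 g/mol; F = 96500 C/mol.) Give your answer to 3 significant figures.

Q = 0.477 × 2838 = 1354 C
n(e⁻) = 1354 / 96500 = 0.01403 mol
Co²⁺ + 2e⁻ → Co, so theoretical m(Co) = 0.007015 × 58.93 = 0.4134 g
Actual mass = 68.3% × 0.4134 = 0.282 g

0.282 g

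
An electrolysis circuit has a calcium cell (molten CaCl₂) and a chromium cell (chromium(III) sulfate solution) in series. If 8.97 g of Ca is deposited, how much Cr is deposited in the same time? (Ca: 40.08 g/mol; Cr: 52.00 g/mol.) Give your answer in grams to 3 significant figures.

7.76 g

n(Ca) = 8.97 / 40.08 = 0.2238 mol
Ca²⁺ + 2e⁻ → Ca, so n(e⁻) = 2 × 0.2238 = 0.4476 mol
Since the cells are in series, n(e⁻) in the Cr cell is also 0.4476 mol.
Cr³⁺ + 3e⁻ → Cr, so n(Cr) = 0.4476 / 3 = 0.1492 mol
m(Cr) = 0.1492 × 52.00 = 7.76 g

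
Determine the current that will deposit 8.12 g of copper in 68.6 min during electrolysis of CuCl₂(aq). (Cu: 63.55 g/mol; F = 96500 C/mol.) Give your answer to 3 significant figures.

5.99 A

n(Cu) = 8.12 / 63.55 = 0.1278 mol
Cu²⁺ + 2e⁻ → Cu, so n(e⁻) = 2 × 0.1278 = 0.2556 mol
Q = 0.2556 × 96500 = 24670 C
I = Q / t = 24670 / 4116 s = 5.99 A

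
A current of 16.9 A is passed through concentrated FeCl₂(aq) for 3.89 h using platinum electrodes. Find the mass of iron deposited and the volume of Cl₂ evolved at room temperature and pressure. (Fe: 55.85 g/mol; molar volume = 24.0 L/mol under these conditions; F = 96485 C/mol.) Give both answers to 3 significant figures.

Q = 16.9 × 14004 = 2.367×10^5 C; n(e⁻) = 2.367×10^5 / 96485 = 2.453 mol
Cathode: Fe²⁺ + 2e⁻ → Fe → n(Fe) = 2.453/2 = 1.227 mol → 68.5 g
Anode: 2Cl⁻ → Cl₂ + 2e⁻ → n(Cl₂) = 2.453/2 = 1.227 mol → 29.4 L

68.5 g Fe; 29.4 L Cl₂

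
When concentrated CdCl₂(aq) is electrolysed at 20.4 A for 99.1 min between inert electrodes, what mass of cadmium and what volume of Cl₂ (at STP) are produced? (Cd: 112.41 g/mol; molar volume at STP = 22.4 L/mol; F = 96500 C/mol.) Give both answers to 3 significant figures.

Q = 20.4 × 5946 = 1.213×10^5 C; n(e⁻) = 1.213×10^5 / 96500 = 1.257 mol
Cathode: Cd²⁺ + 2e⁻ → Cd → n(Cd) = 1.257/2 = 0.6285 mol → 70.6 g
Anode: 2Cl⁻ → Cl₂ + 2e⁻ → n(Cl₂) = 1.257/2 = 0.6285 mol → 14.1 L

70.6 g Cd; 14.1 L Cl₂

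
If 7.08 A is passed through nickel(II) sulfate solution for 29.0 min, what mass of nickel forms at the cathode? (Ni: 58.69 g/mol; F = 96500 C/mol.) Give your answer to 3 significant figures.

Q = It = 7.08 × 1740 = 12320 C
Moles of electrons = 12320 / 96500 = 0.1277 mol
Ni²⁺ + 2e⁻ → Ni, so n(Ni) = 0.1277 / 2 = 0.06385 mol
m = 0.06385 × 58.69 = 3.75 g

3.75 g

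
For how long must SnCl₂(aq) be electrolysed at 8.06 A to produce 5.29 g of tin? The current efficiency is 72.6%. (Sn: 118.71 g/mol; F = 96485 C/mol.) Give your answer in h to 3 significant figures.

n(Sn) = 5.29 / 118.71 = 0.04456 mol
Sn²⁺ + 2e⁻ → Sn, so n(e⁻) = 2 × 0.04456 = 0.08912 mol
Q = 0.08912 × 96485 / 0.726 = 11840 C
t = Q / I = 11840 / 8.06 = 1469 s = 0.408 h

0.408 h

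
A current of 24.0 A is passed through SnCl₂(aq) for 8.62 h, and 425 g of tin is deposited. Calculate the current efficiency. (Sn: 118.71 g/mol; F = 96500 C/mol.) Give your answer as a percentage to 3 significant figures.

92.8%

Q = 24.0 × 31032 = 7.448×10^5 C
n(e⁻) = 7.448×10^5 / 96500 = 7.718 mol
Sn²⁺ + 2e⁻ → Sn, so theoretical n(Sn) = 3.859 mol → 458.1 g
Efficiency = 425 / 458.1 = 0.9277 = 92.8%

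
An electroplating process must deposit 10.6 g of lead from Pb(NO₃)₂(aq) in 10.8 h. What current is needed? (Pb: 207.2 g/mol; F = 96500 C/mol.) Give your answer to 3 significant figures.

0.254 A

n(Pb) = 10.6 / 207.2 = 0.05116 mol
Pb²⁺ + 2e⁻ → Pb, so n(e⁻) = 2 × 0.05116 = 0.1023 mol
Q = 0.1023 × 96500 = 9872 C
I = Q / t = 9872 / 38880 s = 0.254 A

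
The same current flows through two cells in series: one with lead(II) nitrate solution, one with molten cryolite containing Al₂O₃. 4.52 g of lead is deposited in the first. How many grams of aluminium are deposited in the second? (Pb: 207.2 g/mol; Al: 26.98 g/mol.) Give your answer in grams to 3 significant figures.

0.392 g

n(Pb) = 4.52 / 207.2 = 0.02181 mol
Pb²⁺ + 2e⁻ → Pb, so n(e⁻) = 2 × 0.02181 = 0.04362 mol
Since the cells are in series, n(e⁻) in the Al cell is also 0.04362 mol.
Al³⁺ + 3e⁻ → Al, so n(Al) = 0.04362 / 3 = 0.01454 mol
m(Al) = 0.01454 × 26.98 = 0.392 g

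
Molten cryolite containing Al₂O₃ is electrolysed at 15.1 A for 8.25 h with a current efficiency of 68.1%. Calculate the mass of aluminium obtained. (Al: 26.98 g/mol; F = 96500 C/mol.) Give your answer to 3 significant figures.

Q = 15.1 × 29700 = 4.485×10^5 C
n(e⁻) = 4.485×10^5 / 96500 = 4.648 mol
Al³⁺ + 3e⁻ → Al, so theoretical m(Al) = 1.549 × 26.98 = 41.79 g
Actual mass = 68.1% × 41.79 = 28.5 g

28.5 g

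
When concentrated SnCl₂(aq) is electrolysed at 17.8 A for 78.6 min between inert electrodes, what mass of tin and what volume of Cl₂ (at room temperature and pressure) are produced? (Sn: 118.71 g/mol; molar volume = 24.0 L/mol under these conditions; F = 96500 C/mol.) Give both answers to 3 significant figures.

Q = 17.8 × 4716 = 83940 C; n(e⁻) = 83940 / 96500 = 0.8698 mol
Cathode: Sn²⁺ + 2e⁻ → Sn → n(Sn) = 0.8698/2 = 0.4349 mol → 51.6 g
Anode: 2Cl⁻ → Cl₂ + 2e⁻ → n(Cl₂) = 0.8698/2 = 0.4349 mol → 10.4 L

51.6 g Sn; 10.4 L Cl₂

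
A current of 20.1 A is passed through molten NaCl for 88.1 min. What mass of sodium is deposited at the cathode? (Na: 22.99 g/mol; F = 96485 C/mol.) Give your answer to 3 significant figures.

Q = It = 20.1 × 5286 = 1.062×10^5 C
n(e⁻) = Q/F = 1.062×10^5/96485 = 1.101 mol
Na⁺ + e⁻ → Na, so n(Na) = 1.101 mol
m = 1.101 × 22.99 = 25.3 g

25.3 g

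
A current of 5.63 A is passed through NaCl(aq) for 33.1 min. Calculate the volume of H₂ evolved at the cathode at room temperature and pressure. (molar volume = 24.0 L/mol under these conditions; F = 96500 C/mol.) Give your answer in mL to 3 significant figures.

1390 mL

Q = 5.63 A × 1986 s = 11180 C
n(e⁻) = 11180 / 96500 = 0.1159 mol
2H⁺ + 2e⁻ → H₂, so n(H₂) = 0.1159 / 2 = 0.05795 mol
V = 0.05795 × 24.0 = 1.391 L
= 1390 mL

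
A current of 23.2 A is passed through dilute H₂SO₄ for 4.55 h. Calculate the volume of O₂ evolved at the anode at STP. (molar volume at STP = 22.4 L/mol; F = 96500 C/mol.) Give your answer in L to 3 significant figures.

Q = It = 23.2 × 16380 = 3.800×10^5 C
n(e⁻) = Q/F = 3.800×10^5/96500 = 3.938 mol
2H₂O → O₂ + 4H⁺ + 4e⁻, so n(O₂) = 3.938 / 4 = 0.9845 mol
V = 0.9845 × 22.4 = 22.05 L

22.1 L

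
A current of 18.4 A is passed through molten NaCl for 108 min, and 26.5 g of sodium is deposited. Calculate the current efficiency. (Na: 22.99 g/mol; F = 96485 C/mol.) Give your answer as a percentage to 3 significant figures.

Q = 18.4 × 6480 = 1.192×10^5 C
n(e⁻) = 1.192×10^5 / 96485 = 1.235 mol
Na⁺ + e⁻ → Na, so theoretical n(Na) = 1.235 mol → 28.39 g
Efficiency = 26.5 / 28.39 = 0.9334 = 93.3%

93.3%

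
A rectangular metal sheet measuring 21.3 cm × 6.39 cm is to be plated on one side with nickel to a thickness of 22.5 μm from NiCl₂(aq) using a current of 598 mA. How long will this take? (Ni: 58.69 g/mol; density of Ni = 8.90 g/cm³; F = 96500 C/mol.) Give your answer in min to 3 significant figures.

Plated area = 21.3 × 6.39 = 136.1 cm²
Volume = 136.1 × 22.5×10⁻⁴ cm = 0.3062 cm³
m(Ni) = 0.3062 × 8.90 = 2.725 g
n(Ni) = 2.725 / 58.69 = 0.04643 mol; n(e⁻) = 2 × 0.04643 = 0.09286 mol
Q = 0.09286 × 96500 = 8961 C
t = 8961 / 0.598 = 14980 s = 250 min

250 min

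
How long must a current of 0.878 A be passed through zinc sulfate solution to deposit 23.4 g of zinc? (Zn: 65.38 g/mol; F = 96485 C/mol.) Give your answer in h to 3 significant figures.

21.9 h

n(Zn) = 23.4 / 65.38 = 0.3579 mol
Zn²⁺ + 2e⁻ → Zn, so n(e⁻) = 2 × 0.3579 = 0.7158 mol
Q = 0.7158 × 96485 = 69060 C
t = Q / I = 69060 / 0.878 = 78660 s = 21.9 h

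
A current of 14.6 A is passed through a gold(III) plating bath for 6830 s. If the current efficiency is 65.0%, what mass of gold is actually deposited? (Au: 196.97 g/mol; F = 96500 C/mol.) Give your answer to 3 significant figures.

44.1 g

Q = 14.6 × 6830 = 99720 C
n(e⁻) = 99720 / 96500 = 1.033 mol
Au³⁺ + 3e⁻ → Au, so theoretical m(Au) = 0.3443 × 196.97 = 67.82 g
Actual mass = 65.0% × 67.82 = 44.1 g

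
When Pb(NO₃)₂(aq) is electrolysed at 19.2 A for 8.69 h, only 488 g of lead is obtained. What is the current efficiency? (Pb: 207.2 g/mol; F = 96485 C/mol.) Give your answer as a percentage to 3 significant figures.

Q = 19.2 × 31284 = 6.007×10^5 C
n(e⁻) = 6.007×10^5 / 96485 = 6.226 mol
Pb²⁺ + 2e⁻ → Pb, so theoretical n(Pb) = 3.113 mol → 645.0 g
Efficiency = 488 / 645.0 = 0.7566 = 75.7%

75.7%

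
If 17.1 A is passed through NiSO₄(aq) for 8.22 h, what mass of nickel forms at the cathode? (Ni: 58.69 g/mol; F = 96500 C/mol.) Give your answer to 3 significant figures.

Charge passed = 17.1 × 29592 = 5.060×10^5 C
Moles of electrons = 5.060×10^5 / 96500 = 5.244 mol
Ni²⁺ + 2e⁻ → Ni, so n(Ni) = 5.244 / 2 = 2.622 mol
m = 2.622 × 58.69 = 154 g

154 g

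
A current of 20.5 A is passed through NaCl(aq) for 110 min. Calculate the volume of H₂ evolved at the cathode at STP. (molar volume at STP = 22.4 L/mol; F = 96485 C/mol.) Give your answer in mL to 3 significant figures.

Q = It = 20.5 × 6600 = 1.353×10^5 C
Moles of electrons = 1.353×10^5 / 96485 = 1.402 mol
2H⁺ + 2e⁻ → H₂, so n(H₂) = 1.402 / 2 = 0.7010 mol
V = 0.7010 × 22.4 = 15.70 L
= 15700 mL

15700 mL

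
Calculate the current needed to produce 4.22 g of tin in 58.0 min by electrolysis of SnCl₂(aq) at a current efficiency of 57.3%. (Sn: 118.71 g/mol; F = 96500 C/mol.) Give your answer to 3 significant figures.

3.44 A

n(Sn) = 4.22 / 118.71 = 0.03555 mol
Sn²⁺ + 2e⁻ → Sn, so n(e⁻) = 2 × 0.03555 = 0.07110 mol
Q = 0.07110 × 96500 / 0.573 = 11970 C
I = Q / t = 11970 / 3480 s = 3.44 A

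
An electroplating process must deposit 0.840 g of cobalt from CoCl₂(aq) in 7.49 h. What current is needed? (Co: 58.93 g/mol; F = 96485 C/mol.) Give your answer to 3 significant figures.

n(Co) = 0.840 / 58.93 = 0.01425 mol
Co²⁺ + 2e⁻ → Co, so n(e⁻) = 2 × 0.01425 = 0.02850 mol
Q = 0.02850 × 96485 = 2750 C
I = Q / t = 2750 / 26964 s = 0.102 A

0.102 A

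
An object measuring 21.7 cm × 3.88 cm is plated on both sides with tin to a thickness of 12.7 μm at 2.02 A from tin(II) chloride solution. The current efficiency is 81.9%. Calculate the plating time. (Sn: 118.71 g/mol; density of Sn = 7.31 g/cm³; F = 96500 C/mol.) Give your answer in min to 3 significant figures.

Plated area = 2 × 21.7 × 3.88 = 168.4 cm²
Volume = 168.4 × 12.7×10⁻⁴ cm = 0.2139 cm³
m(Sn) = 0.2139 × 7.31 = 1.564 g
n(Sn) = 1.564 / 118.71 = 0.01317 mol; n(e⁻) = 2 × 0.01317 = 0.02634 mol
Q = 0.02634 × 96500 / 0.819 = 3104 C
t = 3104 / 2.02 = 1537 s = 25.6 min

25.6 min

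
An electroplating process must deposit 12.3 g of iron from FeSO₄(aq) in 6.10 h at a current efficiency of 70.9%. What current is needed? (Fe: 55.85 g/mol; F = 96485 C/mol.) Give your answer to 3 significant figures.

2.73 A

n(Fe) = 12.3 / 55.85 = 0.2202 mol
Fe²⁺ + 2e⁻ → Fe, so n(e⁻) = 2 × 0.2202 = 0.4404 mol
Q = 0.4404 × 96485 / 0.709 = 59930 C
I = Q / t = 59930 / 21960 s = 2.73 A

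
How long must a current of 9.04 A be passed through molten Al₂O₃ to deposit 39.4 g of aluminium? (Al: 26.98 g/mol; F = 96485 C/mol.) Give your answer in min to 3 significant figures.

n(Al) = 39.4 / 26.98 = 1.460 mol
Al³⁺ + 3e⁻ → Al, so n(e⁻) = 3 × 1.460 = 4.380 mol
Q = 4.380 × 96485 = 4.226×10^5 C
t = Q / I = 4.226×10^5 / 9.04 = 46750 s = 779 min

779 min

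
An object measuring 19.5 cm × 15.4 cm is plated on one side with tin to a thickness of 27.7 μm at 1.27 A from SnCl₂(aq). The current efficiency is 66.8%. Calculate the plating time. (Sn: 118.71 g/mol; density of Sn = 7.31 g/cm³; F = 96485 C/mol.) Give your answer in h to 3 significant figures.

3.24 h

Plated area = 19.5 × 15.4 = 300.3 cm²
Volume = 300.3 × 27.7×10⁻⁴ cm = 0.8318 cm³
m(Sn) = 0.8318 × 7.31 = 6.080 g
n(Sn) = 6.080 / 118.71 = 0.05122 mol; n(e⁻) = 2 × 0.05122 = 0.1024 mol
Q = 0.1024 × 96485 / 0.668 = 14790 C
t = 14790 / 1.27 = 11650 s = 3.24 h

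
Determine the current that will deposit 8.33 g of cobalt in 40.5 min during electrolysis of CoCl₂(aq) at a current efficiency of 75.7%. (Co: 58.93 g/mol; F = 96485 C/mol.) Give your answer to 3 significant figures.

14.8 A

n(Co) = 8.33 / 58.93 = 0.1414 mol
Co²⁺ + 2e⁻ → Co, so n(e⁻) = 2 × 0.1414 = 0.2828 mol
Q = 0.2828 × 96485 / 0.757 = 36040 C
I = Q / t = 36040 / 2430 s = 14.8 A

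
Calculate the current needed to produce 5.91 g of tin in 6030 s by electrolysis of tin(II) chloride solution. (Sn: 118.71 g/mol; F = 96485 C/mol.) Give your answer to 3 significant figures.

1.59 A

n(Sn) = 5.91 / 118.71 = 0.04979 mol
Sn²⁺ + 2e⁻ → Sn, so n(e⁻) = 2 × 0.04979 = 0.09958 mol
Q = 0.09958 × 96485 = 9608 C
I = Q / t = 9608 / 6030 s = 1.59 A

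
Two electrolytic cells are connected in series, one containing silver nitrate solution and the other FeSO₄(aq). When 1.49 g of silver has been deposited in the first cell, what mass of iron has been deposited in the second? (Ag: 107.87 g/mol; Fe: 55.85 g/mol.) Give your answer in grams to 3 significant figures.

0.386 g

n(Ag) = 1.49 / 107.87 = 0.01381 mol
Ag⁺ + e⁻ → Ag, so n(e⁻) = 0.01381 mol
The cells are in series, so the same charge (and hence the same n(e⁻) = 0.01381 mol) passes through both.
Fe²⁺ + 2e⁻ → Fe, so n(Fe) = 0.01381 / 2 = 0.006905 mol
m(Fe) = 0.006905 × 55.85 = 0.386 g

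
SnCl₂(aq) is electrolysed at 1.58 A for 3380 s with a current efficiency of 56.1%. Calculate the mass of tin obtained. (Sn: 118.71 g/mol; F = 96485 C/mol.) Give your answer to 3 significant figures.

Q = 1.58 × 3380 = 5340 C
n(e⁻) = 5340 / 96485 = 0.05535 mol
Sn²⁺ + 2e⁻ → Sn, so theoretical m(Sn) = 0.02768 × 118.71 = 3.286 g
Actual mass = 56.1% × 3.286 = 1.84 g

1.84 g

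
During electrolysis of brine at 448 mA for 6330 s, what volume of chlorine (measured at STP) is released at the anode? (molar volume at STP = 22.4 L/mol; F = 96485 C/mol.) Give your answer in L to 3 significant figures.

0.329 L

Q = It = 0.448 × 6330 = 2836 C
Moles of electrons = 2836 / 96485 = 0.02939 mol
2Cl⁻ → Cl₂ + 2e⁻, so n(Cl₂) = 0.02939 / 2 = 0.01470 mol
V = 0.01470 × 22.4 = 0.3293 L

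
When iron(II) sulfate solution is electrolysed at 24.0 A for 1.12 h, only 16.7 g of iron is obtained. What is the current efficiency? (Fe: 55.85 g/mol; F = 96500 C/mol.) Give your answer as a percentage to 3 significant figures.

Q = 24.0 × 4032 = 96770 C
n(e⁻) = 96770 / 96500 = 1.003 mol
Fe²⁺ + 2e⁻ → Fe, so theoretical n(Fe) = 0.5015 mol → 28.01 g
Efficiency = 16.7 / 28.01 = 0.5962 = 59.6%

59.6%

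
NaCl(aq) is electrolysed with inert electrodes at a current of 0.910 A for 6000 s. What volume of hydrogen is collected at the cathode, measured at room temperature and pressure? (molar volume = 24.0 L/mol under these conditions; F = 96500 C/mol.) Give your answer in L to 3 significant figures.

Q = It = 0.910 × 6000 = 5460 C
n(e⁻) = Q/F = 5460/96500 = 0.05658 mol
2H⁺ + 2e⁻ → H₂, so n(H₂) = 0.05658 / 2 = 0.02829 mol
V = 0.02829 × 24.0 = 0.6790 L

0.679 L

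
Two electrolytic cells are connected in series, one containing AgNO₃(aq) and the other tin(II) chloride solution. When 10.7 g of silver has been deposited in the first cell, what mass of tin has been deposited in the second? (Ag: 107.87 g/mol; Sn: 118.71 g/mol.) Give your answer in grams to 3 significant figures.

n(Ag) = 10.7 / 107.87 = 0.09919 mol
Ag⁺ + e⁻ → Ag, so n(e⁻) = 0.09919 mol
Since the cells are in series, n(e⁻) in the Sn cell is also 0.09919 mol.
Sn²⁺ + 2e⁻ → Sn, so n(Sn) = 0.09919 / 2 = 0.04960 mol
m(Sn) = 0.04960 × 118.71 = 5.89 g

5.89 g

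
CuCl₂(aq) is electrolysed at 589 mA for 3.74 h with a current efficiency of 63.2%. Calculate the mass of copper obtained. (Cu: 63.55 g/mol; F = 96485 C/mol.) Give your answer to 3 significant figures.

1.65 g

Q = 0.589 × 13464 = 7930 C
n(e⁻) = 7930 / 96485 = 0.08219 mol
Cu²⁺ + 2e⁻ → Cu, so theoretical m(Cu) = 0.04110 × 63.55 = 2.612 g
Actual mass = 63.2% × 2.612 = 1.65 g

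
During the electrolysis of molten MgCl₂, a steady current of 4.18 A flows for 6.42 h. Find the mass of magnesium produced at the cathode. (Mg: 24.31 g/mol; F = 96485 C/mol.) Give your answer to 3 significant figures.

12.2 g

Q = 4.18 A × 23112 s = 96610 C
n(e⁻) = 96610 / 96485 = 1.001 mol
Mg²⁺ + 2e⁻ → Mg, so n(Mg) = 1.001 / 2 = 0.5005 mol
m = 0.5005 × 24.31 = 12.2 g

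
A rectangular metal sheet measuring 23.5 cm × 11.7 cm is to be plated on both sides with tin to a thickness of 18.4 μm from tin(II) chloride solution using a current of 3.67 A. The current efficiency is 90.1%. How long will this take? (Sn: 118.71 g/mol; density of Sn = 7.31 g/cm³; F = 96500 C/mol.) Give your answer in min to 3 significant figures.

Plated area = 2 × 23.5 × 11.7 = 549.9 cm²
Volume = 549.9 × 18.4×10⁻⁴ cm = 1.012 cm³
m(Sn) = 1.012 × 7.31 = 7.398 g
n(Sn) = 7.398 / 118.71 = 0.06232 mol; n(e⁻) = 2 × 0.06232 = 0.1246 mol
Q = 0.1246 × 96500 / 0.901 = 13350 C
t = 13350 / 3.67 = 3638 s = 60.6 min

60.6 min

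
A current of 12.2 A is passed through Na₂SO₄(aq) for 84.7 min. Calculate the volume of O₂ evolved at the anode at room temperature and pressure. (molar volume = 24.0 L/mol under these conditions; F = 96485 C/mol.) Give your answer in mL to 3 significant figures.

Charge passed = 12.2 × 5082 = 62000 C
Moles of electrons = 62000 / 96485 = 0.6426 mol
2H₂O → O₂ + 4H⁺ + 4e⁻, so n(O₂) = 0.6426 / 4 = 0.1607 mol
V = 0.1607 × 24.0 = 3.857 L
= 3860 mL

3860 mL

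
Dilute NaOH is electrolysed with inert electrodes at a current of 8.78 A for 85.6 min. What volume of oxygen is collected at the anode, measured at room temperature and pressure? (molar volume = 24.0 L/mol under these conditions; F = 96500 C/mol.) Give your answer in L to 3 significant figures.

2.80 L

Charge passed = 8.78 × 5136 = 45090 C
n(e⁻) = Q/F = 45090/96500 = 0.4673 mol
2H₂O → O₂ + 4H⁺ + 4e⁻, so n(O₂) = 0.4673 / 4 = 0.1168 mol
V = 0.1168 × 24.0 = 2.803 L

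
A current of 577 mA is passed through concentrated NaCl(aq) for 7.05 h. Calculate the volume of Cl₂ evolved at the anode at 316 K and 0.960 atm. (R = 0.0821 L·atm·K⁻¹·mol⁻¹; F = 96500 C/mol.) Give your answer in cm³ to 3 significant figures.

Charge passed = 0.577 × 25380 = 14640 C
Moles of electrons = 14640 / 96500 = 0.1517 mol
2Cl⁻ → Cl₂ + 2e⁻, so n(Cl₂) = 0.1517 / 2 = 0.07585 mol
V = nRT/P = 0.07585 × 0.0821 × 316 / 0.960 = 2.050 L
= 2050 cm³

2050 cm³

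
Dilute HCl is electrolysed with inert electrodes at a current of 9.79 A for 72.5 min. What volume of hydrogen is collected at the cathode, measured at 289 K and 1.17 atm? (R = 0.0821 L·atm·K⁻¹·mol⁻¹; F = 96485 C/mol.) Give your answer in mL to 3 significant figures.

4480 mL

Charge passed = 9.79 × 4350 = 42590 C
n(e⁻) = Q/F = 42590/96485 = 0.4414 mol
2H⁺ + 2e⁻ → H₂, so n(H₂) = 0.4414 / 2 = 0.2207 mol
V = nRT/P = 0.2207 × 0.0821 × 289 / 1.17 = 4.476 L
= 4480 mL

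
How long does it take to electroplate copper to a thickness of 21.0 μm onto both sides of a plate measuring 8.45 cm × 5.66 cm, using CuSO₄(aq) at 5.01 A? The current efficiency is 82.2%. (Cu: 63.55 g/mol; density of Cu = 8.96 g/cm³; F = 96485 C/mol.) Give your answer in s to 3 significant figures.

1330 s

Plated area = 2 × 8.45 × 5.66 = 95.65 cm²
Volume = 95.65 × 21.0×10⁻⁴ cm = 0.2009 cm³
m(Cu) = 0.2009 × 8.96 = 1.800 g
n(Cu) = 1.800 / 63.55 = 0.02832 mol; n(e⁻) = 2 × 0.02832 = 0.05664 mol
Q = 0.05664 × 96485 / 0.822 = 6648 C
t = 6648 / 5.01 = 1327 s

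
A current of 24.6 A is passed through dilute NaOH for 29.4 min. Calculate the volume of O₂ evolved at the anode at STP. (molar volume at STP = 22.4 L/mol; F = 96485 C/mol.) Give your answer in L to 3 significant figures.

Charge passed = 24.6 × 1764 = 43390 C
n(e⁻) = Q/F = 43390/96485 = 0.4497 mol
2H₂O → O₂ + 4H⁺ + 4e⁻, so n(O₂) = 0.4497 / 4 = 0.1124 mol
V = 0.1124 × 22.4 = 2.518 L

2.52 L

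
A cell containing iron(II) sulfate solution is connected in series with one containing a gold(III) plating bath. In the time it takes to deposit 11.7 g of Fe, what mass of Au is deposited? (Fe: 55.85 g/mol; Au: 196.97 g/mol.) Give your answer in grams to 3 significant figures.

27.5 g

n(Fe) = 11.7 / 55.85 = 0.2095 mol
Fe²⁺ + 2e⁻ → Fe, so n(e⁻) = 2 × 0.2095 = 0.4190 mol
In series, the same 0.4190 mol of electrons flows through the second cell.
Au³⁺ + 3e⁻ → Au, so n(Au) = 0.4190 / 3 = 0.1397 mol
m(Au) = 0.1397 × 196.97 = 27.5 g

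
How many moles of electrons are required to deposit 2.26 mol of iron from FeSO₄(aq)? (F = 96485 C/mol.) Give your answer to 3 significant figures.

Fe²⁺ + 2e⁻ → Fe, so n(e⁻) = 2 × 2.26 = 4.520 mol

4.52 mol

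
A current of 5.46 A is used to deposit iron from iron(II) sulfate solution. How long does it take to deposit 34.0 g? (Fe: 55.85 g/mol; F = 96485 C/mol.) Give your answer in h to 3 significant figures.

n(Fe) = 34.0 / 55.85 = 0.6088 mol
Fe²⁺ + 2e⁻ → Fe, so n(e⁻) = 2 × 0.6088 = 1.218 mol
Q = 1.218 × 96485 = 1.175×10^5 C
t = Q / I = 1.175×10^5 / 5.46 = 21520 s = 5.98 h

5.98 h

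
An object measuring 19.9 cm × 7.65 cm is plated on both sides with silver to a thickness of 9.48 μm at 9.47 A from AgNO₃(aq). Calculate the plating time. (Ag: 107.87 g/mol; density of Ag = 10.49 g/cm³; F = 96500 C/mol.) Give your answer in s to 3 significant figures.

286 s

Plated area = 2 × 19.9 × 7.65 = 304.5 cm²
Volume = 304.5 × 9.48×10⁻⁴ cm = 0.2887 cm³
m(Ag) = 0.2887 × 10.49 = 3.028 g
n(Ag) = 3.028 / 107.87 = 0.02807 mol; n(e⁻) = 0.02807 mol
Q = 0.02807 × 96500 = 2709 C
t = 2709 / 9.47 = 286.1 s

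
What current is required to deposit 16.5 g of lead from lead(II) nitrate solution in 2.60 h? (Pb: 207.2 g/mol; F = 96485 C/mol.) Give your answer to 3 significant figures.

1.64 A

n(Pb) = 16.5 / 207.2 = 0.07963 mol
Pb²⁺ + 2e⁻ → Pb, so n(e⁻) = 2 × 0.07963 = 0.1593 mol
Q = 0.1593 × 96485 = 15370 C
I = Q / t = 15370 / 9360 s = 1.64 A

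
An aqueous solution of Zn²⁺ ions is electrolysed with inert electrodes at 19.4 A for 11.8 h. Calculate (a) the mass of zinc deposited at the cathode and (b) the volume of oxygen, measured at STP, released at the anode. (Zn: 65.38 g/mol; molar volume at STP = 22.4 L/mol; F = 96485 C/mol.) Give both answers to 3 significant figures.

279 g Zn; 47.8 L O₂

Q = 19.4 × 42480 = 8.241×10^5 C; n(e⁻) = 8.241×10^5 / 96485 = 8.541 mol
Cathode: Zn²⁺ + 2e⁻ → Zn → n(Zn) = 8.541/2 = 4.271 mol → 279 g
Anode: 2H₂O → O₂ + 4H⁺ + 4e⁻ → n(O₂) = 8.541/4 = 2.135 mol → 47.8 L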